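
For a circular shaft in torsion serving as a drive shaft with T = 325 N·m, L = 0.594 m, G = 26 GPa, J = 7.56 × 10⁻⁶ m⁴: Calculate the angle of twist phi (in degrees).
Model: a circular shaft in torsion, so phi = (T·L) / (G·J).
Convert to SI units:
  G = 26 GPa = 2.6 × 10¹⁰ Pa
Substitute:
  phi = (325 × 0.594) / ((2.6 × 10¹⁰) × (7.56 × 10⁻⁶))
  phi = 0.0009821 rad
Convert to degrees: phi = 0.0009821 × 180/π = 0.05627°
Final answer: phi = 0.05627°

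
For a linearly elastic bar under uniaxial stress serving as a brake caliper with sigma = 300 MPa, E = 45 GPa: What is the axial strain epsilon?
Model: a linearly elastic bar under uniaxial stress, so epsilon = sigma / E.
Convert to SI units:
  sigma = 300 MPa = 3 × 10⁸ Pa
  E = 45 GPa = 4.5 × 10¹⁰ Pa
Substitute:
  epsilon = (3 × 10⁸) / (4.5 × 10¹⁰)
  epsilon = 0.006667
Final answer: epsilon = 0.006667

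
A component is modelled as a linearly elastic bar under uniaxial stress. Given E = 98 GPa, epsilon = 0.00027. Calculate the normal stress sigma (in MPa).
Model: a linearly elastic bar under uniaxial stress, so sigma = E·epsilon.
Convert to SI units:
  E = 98 GPa = 9.8 × 10¹⁰ Pa
Substitute:
  sigma = (9.8 × 10¹⁰) × 0.00027
  sigma = 2.646 × 10⁷ Pa
Convert: sigma = 2.646 × 10⁷ Pa = 26.46 MPa
Final answer: sigma = 26.46 MPa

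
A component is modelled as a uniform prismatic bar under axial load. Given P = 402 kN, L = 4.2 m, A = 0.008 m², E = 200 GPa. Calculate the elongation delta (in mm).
Model: a uniform prismatic bar under axial load, so delta = (P·L) / (A·E).
Convert to SI units:
  P = 402 kN = 402000 N
  E = 200 GPa = 2 × 10¹¹ Pa
Substitute:
  delta = (402000 × 4.2) / (0.008 × (2 × 10¹¹))
  delta = 0.001055 m
Convert: delta = 0.001055 m = 1.055 mm
Final answer: delta = 1.055 mm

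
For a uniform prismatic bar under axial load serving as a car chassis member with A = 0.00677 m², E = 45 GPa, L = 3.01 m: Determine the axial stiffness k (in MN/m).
Model: a uniform prismatic bar under axial load, so k = (A·E) / L.
Convert to SI units:
  E = 45 GPa = 4.5 × 10¹⁰ Pa
Substitute:
  k = (0.00677 × (4.5 × 10¹⁰)) / 3.01
  k = 1.012 × 10⁸ N/m
Convert: k = 1.012 × 10⁸ N/m = 101.2 MN/m
Final answer: k = 101.2 MN/m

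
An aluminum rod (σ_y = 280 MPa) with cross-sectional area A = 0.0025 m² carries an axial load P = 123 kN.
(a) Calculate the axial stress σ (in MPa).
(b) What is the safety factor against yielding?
(a) Axial stress σ = P/A. Convert P = 123 kN = 123000 N.
  σ = 123000 / 0.0025 = 4.92 × 10⁷ Pa = 49.2 MPa
(b) Safety factor SF = σ_y/σ = 280 / 49.2 = 5.691
Final answer: (a) σ = 49.2 MPa, (b) SF = 5.691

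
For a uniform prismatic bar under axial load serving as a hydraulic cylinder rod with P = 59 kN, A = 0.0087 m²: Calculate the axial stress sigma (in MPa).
Model: a uniform prismatic bar under axial load, so sigma = P / A.
Convert to SI units:
  P = 59 kN = 59000 N
Substitute:
  sigma = 59000 / 0.0087
  sigma = 6.782 × 10⁶ Pa
Convert: sigma = 6.782 × 10⁶ Pa = 6.782 MPa
Final answer: sigma = 6.782 MPa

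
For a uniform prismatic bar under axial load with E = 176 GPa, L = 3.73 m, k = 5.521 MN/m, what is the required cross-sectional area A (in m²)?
Model: a uniform prismatic bar under axial load, so k = (A·E) / L.
Solve for A: A = (k·L) / E.
Convert to SI units:
  E = 176 GPa = 1.76 × 10¹¹ Pa
  k = 5.521 MN/m = 5.521 × 10⁶ N/m
Substitute:
  A = ((5.521 × 10⁶) × 3.73) / (1.76 × 10¹¹)
  A = 0.000117 m²
Final answer: A = 0.000117 m²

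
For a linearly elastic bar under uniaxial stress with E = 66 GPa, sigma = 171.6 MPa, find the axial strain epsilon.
Model: a linearly elastic bar under uniaxial stress, so sigma = E·epsilon.
Solve for epsilon: epsilon = sigma / E.
Convert to SI units:
  E = 66 GPa = 6.6 × 10¹⁰ Pa
  sigma = 171.6 MPa = 1.716 × 10⁸ Pa
Substitute:
  epsilon = (1.716 × 10⁸) / (6.6 × 10¹⁰)
  epsilon = 0.0026
Final answer: epsilon = 0.0026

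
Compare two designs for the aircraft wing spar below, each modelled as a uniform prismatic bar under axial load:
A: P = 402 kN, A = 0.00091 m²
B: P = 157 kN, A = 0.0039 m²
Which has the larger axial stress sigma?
Model: a uniform prismatic bar under axial load, so sigma = P / A (SI units).
  A: sigma = 402000 / 0.00091 = 4.418 × 10⁸ Pa = 441.8 MPa
  B: sigma = 157000 / 0.0039 = 4.026 × 10⁷ Pa = 40.26 MPa
441.8 MPa > 40.26 MPa, so A is larger.
Final answer: A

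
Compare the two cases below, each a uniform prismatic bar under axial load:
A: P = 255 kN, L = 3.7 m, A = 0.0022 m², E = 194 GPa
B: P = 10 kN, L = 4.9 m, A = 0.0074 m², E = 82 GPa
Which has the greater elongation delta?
Model: a uniform prismatic bar under axial load, so delta = (P·L) / (A·E) (SI units).
  A: delta = (255000 × 3.7) / (0.0022 × (1.94 × 10¹¹)) = 0.002211 m = 2.211 mm
  B: delta = (10000 × 4.9) / (0.0074 × (8.2 × 10¹⁰)) = 8.075 × 10⁻⁵ m = 0.08075 mm
2.211 mm > 0.08075 mm, so A is larger.
Final answer: A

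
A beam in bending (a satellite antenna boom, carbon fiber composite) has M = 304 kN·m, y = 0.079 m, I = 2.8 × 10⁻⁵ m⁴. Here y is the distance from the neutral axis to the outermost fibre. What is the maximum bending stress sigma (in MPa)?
Model: a beam in bending, so sigma = (M·y) / I.
Convert to SI units:
  M = 304 kN·m = 304000 N·m
Substitute:
  sigma = (304000 × 0.079) / (2.8 × 10⁻⁵)
  sigma = 8.577 × 10⁸ Pa
Convert: sigma = 8.577 × 10⁸ Pa = 857.7 MPa
Final answer: sigma = 857.7 MPa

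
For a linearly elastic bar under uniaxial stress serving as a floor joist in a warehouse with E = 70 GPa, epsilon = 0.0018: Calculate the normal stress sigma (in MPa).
Model: a linearly elastic bar under uniaxial stress, so sigma = E·epsilon.
Convert to SI units:
  E = 70 GPa = 7 × 10¹⁰ Pa
Substitute:
  sigma = (7 × 10¹⁰) × 0.0018
  sigma = 1.26 × 10⁸ Pa
Convert: sigma = 1.26 × 10⁸ Pa = 126 MPa
Final answer: sigma = 126 MPa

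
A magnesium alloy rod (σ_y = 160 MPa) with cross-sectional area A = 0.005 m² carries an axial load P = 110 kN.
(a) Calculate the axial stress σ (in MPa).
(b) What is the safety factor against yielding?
(a) Axial stress σ = P/A. Convert P = 110 kN = 110000 N.
  σ = 110000 / 0.005 = 2.2 × 10⁷ Pa = 22 MPa
(b) Safety factor SF = σ_y/σ = 160 / 22 = 7.273
Final answer: (a) σ = 22 MPa, (b) SF = 7.273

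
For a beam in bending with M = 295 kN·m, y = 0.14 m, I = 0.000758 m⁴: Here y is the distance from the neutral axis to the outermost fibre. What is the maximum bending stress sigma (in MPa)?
Model: a beam in bending, so sigma = (M·y) / I.
Convert to SI units:
  M = 295 kN·m = 295000 N·m
Substitute:
  sigma = (295000 × 0.14) / 0.000758
  sigma = 5.449 × 10⁷ Pa
Convert: sigma = 5.449 × 10⁷ Pa = 54.49 MPa
Final answer: sigma = 54.49 MPa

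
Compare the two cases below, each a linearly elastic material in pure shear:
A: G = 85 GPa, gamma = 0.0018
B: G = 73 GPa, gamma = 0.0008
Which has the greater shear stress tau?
Model: a linearly elastic material in pure shear, so tau = G·gamma (SI units).
  A: tau = (8.5 × 10¹⁰) × 0.0018 = 1.53 × 10⁸ Pa = 153 MPa
  B: tau = (7.3 × 10¹⁰) × 0.0008 = 5.84 × 10⁷ Pa = 58.4 MPa
153 MPa > 58.4 MPa, so A is larger.
Final answer: A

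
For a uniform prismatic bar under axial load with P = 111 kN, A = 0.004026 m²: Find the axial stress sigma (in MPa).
Model: a uniform prismatic bar under axial load, so sigma = P / A.
Convert to SI units:
  P = 111 kN = 111000 N
Substitute:
  sigma = 111000 / 0.004026
  sigma = 2.757 × 10⁷ Pa
Convert: sigma = 2.757 × 10⁷ Pa = 27.57 MPa
Final answer: sigma = 27.57 MPa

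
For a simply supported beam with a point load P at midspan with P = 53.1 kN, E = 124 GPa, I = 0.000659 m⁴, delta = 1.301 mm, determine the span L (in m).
Model: a simply supported beam with a point load P at midspan, so delta = (P·L^3) / (48·E·I).
Solve for L: L = ((48·delta·E·I) / P)^(1/3).
Convert to SI units:
  P = 53.1 kN = 53100 N
  E = 124 GPa = 1.24 × 10¹¹ Pa
  delta = 1.301 mm = 0.001301 m
Substitute:
  L = ((48 × 0.001301 × (1.24 × 10¹¹) × 0.000659) / 53100)^(1/3)
  L = 4.58 m
Final answer: L = 4.58 m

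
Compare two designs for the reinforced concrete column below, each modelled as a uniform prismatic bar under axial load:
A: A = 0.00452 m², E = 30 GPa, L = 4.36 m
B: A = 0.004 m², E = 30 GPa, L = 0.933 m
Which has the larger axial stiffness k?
Model: a uniform prismatic bar under axial load, so k = (A·E) / L (SI units).
  A: k = (0.00452 × (3 × 10¹⁰)) / 4.36 = 3.11 × 10⁷ N/m = 31.1 MN/m
  B: k = (0.004 × (3 × 10¹⁰)) / 0.933 = 1.286 × 10⁸ N/m = 128.6 MN/m
128.6 MN/m > 31.1 MN/m, so B is larger.
Final answer: B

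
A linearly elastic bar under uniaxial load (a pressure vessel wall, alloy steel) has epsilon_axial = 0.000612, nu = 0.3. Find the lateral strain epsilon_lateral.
Model: a linearly elastic bar under uniaxial load, so epsilon_lateral = -nu·epsilon_axial.
Substitute:
  epsilon_lateral = -(0.3 × 0.000612)
  epsilon_lateral = -0.0001836
Final answer: epsilon_lateral = -0.0001836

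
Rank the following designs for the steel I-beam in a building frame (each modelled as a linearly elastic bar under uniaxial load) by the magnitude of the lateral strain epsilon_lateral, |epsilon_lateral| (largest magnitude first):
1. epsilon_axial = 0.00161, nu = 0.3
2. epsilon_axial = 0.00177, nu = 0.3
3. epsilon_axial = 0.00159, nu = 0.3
Model: a linearly elastic bar under uniaxial load, so epsilon_lateral = -nu·epsilon_axial (SI units).
  Case 1: epsilon_lateral = -(0.3 × 0.00161) = -0.000483
  Case 2: epsilon_lateral = -(0.3 × 0.00177) = -0.000531
  Case 3: epsilon_lateral = -(0.3 × 0.00159) = -0.000477
Ordering by |epsilon_lateral|: 0.000531 (case 2) > 0.000483 (case 1) > 0.000477 (case 3)
Final answer: 2, 1, 3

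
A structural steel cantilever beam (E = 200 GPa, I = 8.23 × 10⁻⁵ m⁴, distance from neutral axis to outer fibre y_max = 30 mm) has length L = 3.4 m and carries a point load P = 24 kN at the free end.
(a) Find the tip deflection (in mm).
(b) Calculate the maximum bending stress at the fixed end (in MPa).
(a) Tip deflection of a cantilever with an end point load: δ = P·L^3 / (3·E·I). Convert P = 24 kN = 24000 N, E = 200 GPa = 2 × 10¹¹ Pa.
  δ = (24000 × 3.4^3) / (3 × (2 × 10¹¹) × (8.23 × 10⁻⁵)) = 0.0191 m = 19.1 mm
(b) Maximum bending moment at the fixed end: M = P·L = 24000 × 3.4 = 81600 N·m. Convert y_max = 30 mm = 0.03 m.
  σ = M·y_max / I = (81600 × 0.03) / (8.23 × 10⁻⁵) = 2.974 × 10⁷ Pa = 29.74 MPa
Final answer: (a) δ = 19.1 mm, (b) σ = 29.74 MPa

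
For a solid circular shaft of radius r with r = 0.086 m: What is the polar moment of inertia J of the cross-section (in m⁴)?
Model: a solid circular shaft of radius r, so J = (π·r^4) / 2.
Substitute:
  J = (π × 0.086^4) / 2
  J = 8.592 × 10⁻⁵ m⁴
Final answer: J = 8.592 × 10⁻⁵ m⁴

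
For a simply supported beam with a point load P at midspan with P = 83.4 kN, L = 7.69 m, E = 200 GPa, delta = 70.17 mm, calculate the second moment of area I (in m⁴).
Model: a simply supported beam with a point load P at midspan, so delta = (P·L^3) / (48·E·I).
Solve for I: I = (P·L^3) / (48·delta·E).
Convert to SI units:
  P = 83.4 kN = 83400 N
  E = 200 GPa = 2 × 10¹¹ Pa
  delta = 70.17 mm = 0.07017 m
Substitute:
  I = (83400 × 7.69^3) / (48 × 0.07017 × (2 × 10¹¹))
  I = 5.63 × 10⁻⁵ m⁴
Final answer: I = 5.63 × 10⁻⁵ m⁴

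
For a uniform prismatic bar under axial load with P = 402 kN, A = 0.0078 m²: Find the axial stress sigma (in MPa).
Model: a uniform prismatic bar under axial load, so sigma = P / A.
Convert to SI units:
  P = 402 kN = 402000 N
Substitute:
  sigma = 402000 / 0.0078
  sigma = 5.154 × 10⁷ Pa
Convert: sigma = 5.154 × 10⁷ Pa = 51.54 MPa
Final answer: sigma = 51.54 MPa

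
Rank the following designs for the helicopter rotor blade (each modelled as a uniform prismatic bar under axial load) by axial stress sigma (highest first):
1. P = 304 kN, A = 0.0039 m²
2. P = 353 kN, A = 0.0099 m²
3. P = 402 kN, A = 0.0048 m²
Model: a uniform prismatic bar under axial load, so sigma = P / A (SI units).
  Case 1: sigma = 304000 / 0.0039 = 7.795 × 10⁷ Pa = 77.95 MPa
  Case 2: sigma = 353000 / 0.0099 = 3.566 × 10⁷ Pa = 35.66 MPa
  Case 3: sigma = 402000 / 0.0048 = 8.375 × 10⁷ Pa = 83.75 MPa
Ordering: 83.75 MPa (case 3) > 77.95 MPa (case 1) > 35.66 MPa (case 2)
Final answer: 3, 1, 2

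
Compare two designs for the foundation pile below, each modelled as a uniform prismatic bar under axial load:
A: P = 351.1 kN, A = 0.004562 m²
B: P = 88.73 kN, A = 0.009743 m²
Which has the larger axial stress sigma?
Model: a uniform prismatic bar under axial load, so sigma = P / A (SI units).
  A: sigma = 351100 / 0.004562 = 7.696 × 10⁷ Pa = 76.96 MPa
  B: sigma = 88730 / 0.009743 = 9.107 × 10⁶ Pa = 9.107 MPa
76.96 MPa > 9.107 MPa, so A is larger.
Final answer: A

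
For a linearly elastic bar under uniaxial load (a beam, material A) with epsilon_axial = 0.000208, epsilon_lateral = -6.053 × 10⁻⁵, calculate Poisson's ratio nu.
Model: a linearly elastic bar under uniaxial load, so epsilon_lateral = -nu·epsilon_axial.
Solve for nu: nu = -epsilon_lateral / epsilon_axial.
Substitute:
  nu = -(-6.053 × 10⁻⁵) / 0.000208
  nu = 0.291
Final answer: nu = 0.291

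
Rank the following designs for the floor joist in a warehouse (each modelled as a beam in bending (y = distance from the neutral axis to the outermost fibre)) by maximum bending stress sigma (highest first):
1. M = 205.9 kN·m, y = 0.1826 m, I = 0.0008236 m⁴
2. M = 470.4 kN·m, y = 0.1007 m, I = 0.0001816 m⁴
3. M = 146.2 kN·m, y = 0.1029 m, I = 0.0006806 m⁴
Model: a beam in bending (y = distance from the neutral axis to the outermost fibre), so sigma = (M·y) / I (SI units).
  Case 1: sigma = (205900 × 0.1826) / 0.0008236 = 4.565 × 10⁷ Pa = 45.65 MPa
  Case 2: sigma = (470400 × 0.1007) / 0.0001816 = 2.608 × 10⁸ Pa = 260.8 MPa
  Case 3: sigma = (146200 × 0.1029) / 0.0006806 = 2.21 × 10⁷ Pa = 22.1 MPa
Ordering: 260.8 MPa (case 2) > 45.65 MPa (case 1) > 22.1 MPa (case 3)
Final answer: 2, 1, 3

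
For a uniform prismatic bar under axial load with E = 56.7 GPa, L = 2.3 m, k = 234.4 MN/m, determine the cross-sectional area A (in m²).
Model: a uniform prismatic bar under axial load, so k = (A·E) / L.
Solve for A: A = (k·L) / E.
Convert to SI units:
  E = 56.7 GPa = 5.67 × 10¹⁰ Pa
  k = 234.4 MN/m = 2.344 × 10⁸ N/m
Substitute:
  A = ((2.344 × 10⁸) × 2.3) / (5.67 × 10¹⁰)
  A = 0.009508 m²
Final answer: A = 0.009508 m²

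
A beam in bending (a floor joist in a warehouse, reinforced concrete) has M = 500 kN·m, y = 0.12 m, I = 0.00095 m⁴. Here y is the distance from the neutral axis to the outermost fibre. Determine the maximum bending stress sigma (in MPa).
Model: a beam in bending, so sigma = (M·y) / I.
Convert to SI units:
  M = 500 kN·m = 500000 N·m
Substitute:
  sigma = (500000 × 0.12) / 0.00095
  sigma = 6.316 × 10⁷ Pa
Convert: sigma = 6.316 × 10⁷ Pa = 63.16 MPa
Final answer: sigma = 63.16 MPa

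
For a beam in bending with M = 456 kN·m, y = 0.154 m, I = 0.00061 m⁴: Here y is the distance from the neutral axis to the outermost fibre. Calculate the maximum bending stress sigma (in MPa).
Model: a beam in bending, so sigma = (M·y) / I.
Convert to SI units:
  M = 456 kN·m = 456000 N·m
Substitute:
  sigma = (456000 × 0.154) / 0.00061
  sigma = 1.151 × 10⁸ Pa
Convert: sigma = 1.151 × 10⁸ Pa = 115.1 MPa
Final answer: sigma = 115.1 MPa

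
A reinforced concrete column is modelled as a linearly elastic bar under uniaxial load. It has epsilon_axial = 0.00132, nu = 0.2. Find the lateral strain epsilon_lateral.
Model: a linearly elastic bar under uniaxial load, so epsilon_lateral = -nu·epsilon_axial.
Substitute:
  epsilon_lateral = -(0.2 × 0.00132)
  epsilon_lateral = -0.000264
Final answer: epsilon_lateral = -0.000264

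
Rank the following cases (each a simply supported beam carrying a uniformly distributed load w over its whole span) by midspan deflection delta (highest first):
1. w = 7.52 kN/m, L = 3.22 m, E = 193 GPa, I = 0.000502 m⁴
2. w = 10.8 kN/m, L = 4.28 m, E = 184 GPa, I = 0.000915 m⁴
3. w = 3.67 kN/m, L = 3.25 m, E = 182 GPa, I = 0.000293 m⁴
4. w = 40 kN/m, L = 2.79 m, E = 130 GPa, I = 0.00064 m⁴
Model: a simply supported beam carrying a uniformly distributed load w over its whole span, so delta = (5·w·L^4) / (384·E·I) (SI units).
  Case 1: delta = (5 × 7520 × 3.22^4) / (384 × (1.93 × 10¹¹) × 0.000502) = 0.0001086 m = 0.1086 mm
  Case 2: delta = (5 × 10800 × 4.28^4) / (384 × (1.84 × 10¹¹) × 0.000915) = 0.0002803 m = 0.2803 mm
  Case 3: delta = (5 × 3670 × 3.25^4) / (384 × (1.82 × 10¹¹) × 0.000293) = 9.998 × 10⁻⁵ m = 0.09998 mm
  Case 4: delta = (5 × 40000 × 2.79^4) / (384 × (1.3 × 10¹¹) × 0.00064) = 0.0003793 m = 0.3793 mm
Ordering: 0.3793 mm (case 4) > 0.2803 mm (case 2) > 0.1086 mm (case 1) > 0.09998 mm (case 3)
Final answer: 4, 2, 1, 3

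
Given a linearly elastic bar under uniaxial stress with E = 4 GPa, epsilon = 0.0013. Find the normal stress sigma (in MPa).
Model: a linearly elastic bar under uniaxial stress, so sigma = E·epsilon.
Convert to SI units:
  E = 4 GPa = 4 × 10⁹ Pa
Substitute:
  sigma = (4 × 10⁹) × 0.0013
  sigma = 5.2 × 10⁶ Pa
Convert: sigma = 5.2 × 10⁶ Pa = 5.2 MPa
Final answer: sigma = 5.2 MPa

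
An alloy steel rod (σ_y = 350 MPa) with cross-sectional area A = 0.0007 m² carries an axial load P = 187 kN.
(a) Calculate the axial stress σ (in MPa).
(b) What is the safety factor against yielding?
(a) Axial stress σ = P/A. Convert P = 187 kN = 187000 N.
  σ = 187000 / 0.0007 = 2.671 × 10⁸ Pa = 267.1 MPa
(b) Safety factor SF = σ_y/σ = 350 / 267.1 = 1.31
Final answer: (a) σ = 267.1 MPa, (b) SF = 1.31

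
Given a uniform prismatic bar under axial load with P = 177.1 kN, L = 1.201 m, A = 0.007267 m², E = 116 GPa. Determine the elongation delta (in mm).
Model: a uniform prismatic bar under axial load, so delta = (P·L) / (A·E).
Convert to SI units:
  P = 177.1 kN = 177100 N
  E = 116 GPa = 1.16 × 10¹¹ Pa
Substitute:
  delta = (177100 × 1.201) / (0.007267 × (1.16 × 10¹¹))
  delta = 0.0002523 m
Convert: delta = 0.0002523 m = 0.2523 mm
Final answer: delta = 0.2523 mm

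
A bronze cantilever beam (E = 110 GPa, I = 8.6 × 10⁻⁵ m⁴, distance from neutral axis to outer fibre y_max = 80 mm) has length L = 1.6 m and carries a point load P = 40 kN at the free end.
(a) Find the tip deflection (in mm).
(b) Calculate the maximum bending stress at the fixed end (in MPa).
(a) Tip deflection of a cantilever with an end point load: δ = P·L^3 / (3·E·I). Convert P = 40 kN = 40000 N, E = 110 GPa = 1.1 × 10¹¹ Pa.
  δ = (40000 × 1.6^3) / (3 × (1.1 × 10¹¹) × (8.6 × 10⁻⁵)) = 0.005773 m = 5.773 mm
(b) Maximum bending moment at the fixed end: M = P·L = 40000 × 1.6 = 64000 N·m. Convert y_max = 80 mm = 0.08 m.
  σ = M·y_max / I = (64000 × 0.08) / (8.6 × 10⁻⁵) = 5.953 × 10⁷ Pa = 59.53 MPa
Final answer: (a) δ = 5.773 mm, (b) σ = 59.53 MPa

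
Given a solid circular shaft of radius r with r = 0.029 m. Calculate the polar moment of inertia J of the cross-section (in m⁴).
Model: a solid circular shaft of radius r, so J = (π·r^4) / 2.
Substitute:
  J = (π × 0.029^4) / 2
  J = 1.111 × 10⁻⁶ m⁴
Final answer: J = 1.111 × 10⁻⁶ m⁴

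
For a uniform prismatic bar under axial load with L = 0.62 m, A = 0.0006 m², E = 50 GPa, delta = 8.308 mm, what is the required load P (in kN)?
Model: a uniform prismatic bar under axial load, so delta = (P·L) / (A·E).
Solve for P: P = (delta·A·E) / L.
Convert to SI units:
  E = 50 GPa = 5 × 10¹⁰ Pa
  delta = 8.308 mm = 0.008308 m
Substitute:
  P = (0.008308 × 0.0006 × (5 × 10¹⁰)) / 0.62
  P = 402000 N
Convert: P = 402000 N = 402 kN
Final answer: P = 402 kN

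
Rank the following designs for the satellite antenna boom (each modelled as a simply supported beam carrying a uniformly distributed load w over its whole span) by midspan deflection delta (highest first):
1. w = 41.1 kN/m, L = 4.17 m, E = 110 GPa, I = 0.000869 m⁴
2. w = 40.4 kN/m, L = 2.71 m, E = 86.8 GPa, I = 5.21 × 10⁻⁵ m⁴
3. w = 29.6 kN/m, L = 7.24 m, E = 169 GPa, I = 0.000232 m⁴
Model: a simply supported beam carrying a uniformly distributed load w over its whole span, so delta = (5·w·L^4) / (384·E·I) (SI units).
  Case 1: delta = (5 × 41100 × 4.17^4) / (384 × (1.1 × 10¹¹) × 0.000869) = 0.001693 m = 1.693 mm
  Case 2: delta = (5 × 40400 × 2.71^4) / (384 × (8.68 × 10¹⁰) × (5.21 × 10⁻⁵)) = 0.006274 m = 6.274 mm
  Case 3: delta = (5 × 29600 × 7.24^4) / (384 × (1.69 × 10¹¹) × 0.000232) = 0.02701 m = 27.01 mm
Ordering: 27.01 mm (case 3) > 6.274 mm (case 2) > 1.693 mm (case 1)
Final answer: 3, 2, 1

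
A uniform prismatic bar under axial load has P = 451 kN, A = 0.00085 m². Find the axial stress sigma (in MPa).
Model: a uniform prismatic bar under axial load, so sigma = P / A.
Convert to SI units:
  P = 451 kN = 451000 N
Substitute:
  sigma = 451000 / 0.00085
  sigma = 5.306 × 10⁸ Pa
Convert: sigma = 5.306 × 10⁸ Pa = 530.6 MPa
Final answer: sigma = 530.6 MPa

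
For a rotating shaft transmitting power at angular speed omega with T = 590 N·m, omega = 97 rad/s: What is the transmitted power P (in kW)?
Model: a rotating shaft transmitting power at angular speed omega, so P = T·omega.
Substitute:
  P = 590 × 97
  P = 57230 W
Convert: P = 57230 W = 57.23 kW
Final answer: P = 57.23 kW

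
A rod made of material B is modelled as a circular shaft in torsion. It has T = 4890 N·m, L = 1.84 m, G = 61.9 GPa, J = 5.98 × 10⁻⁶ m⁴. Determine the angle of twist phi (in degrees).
Model: a circular shaft in torsion, so phi = (T·L) / (G·J).
Convert to SI units:
  G = 61.9 GPa = 6.19 × 10¹⁰ Pa
Substitute:
  phi = (4890 × 1.84) / ((6.19 × 10¹⁰) × (5.98 × 10⁻⁶))
  phi = 0.02431 rad
Convert to degrees: phi = 0.02431 × 180/π = 1.393°
Final answer: phi = 1.393°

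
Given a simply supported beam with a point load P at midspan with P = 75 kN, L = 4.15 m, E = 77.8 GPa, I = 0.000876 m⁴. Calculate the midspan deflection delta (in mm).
Model: a simply supported beam with a point load P at midspan, so delta = (P·L^3) / (48·E·I).
Convert to SI units:
  P = 75 kN = 75000 N
  E = 77.8 GPa = 7.78 × 10¹⁰ Pa
Substitute:
  delta = (75000 × 4.15^3) / (48 × (7.78 × 10¹⁰) × 0.000876)
  delta = 0.001639 m
Convert: delta = 0.001639 m = 1.639 mm
Final answer: delta = 1.639 mm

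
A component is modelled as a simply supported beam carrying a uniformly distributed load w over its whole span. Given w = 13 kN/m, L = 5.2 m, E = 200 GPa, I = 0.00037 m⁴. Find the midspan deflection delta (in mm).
Model: a simply supported beam carrying a uniformly distributed load w over its whole span, so delta = (5·w·L^4) / (384·E·I).
Convert to SI units:
  w = 13 kN/m = 13000 N/m
  E = 200 GPa = 2 × 10¹¹ Pa
Substitute:
  delta = (5 × 13000 × 5.2^4) / (384 × (2 × 10¹¹) × 0.00037)
  delta = 0.001672 m
Convert: delta = 0.001672 m = 1.672 mm
Final answer: delta = 1.672 mm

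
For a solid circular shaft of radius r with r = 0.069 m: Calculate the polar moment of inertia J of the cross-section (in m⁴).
Model: a solid circular shaft of radius r, so J = (π·r^4) / 2.
Substitute:
  J = (π × 0.069^4) / 2
  J = 3.561 × 10⁻⁵ m⁴
Final answer: J = 3.561 × 10⁻⁵ m⁴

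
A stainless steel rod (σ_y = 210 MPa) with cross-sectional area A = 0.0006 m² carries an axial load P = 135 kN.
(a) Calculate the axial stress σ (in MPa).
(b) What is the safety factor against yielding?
(a) Axial stress σ = P/A. Convert P = 135 kN = 135000 N.
  σ = 135000 / 0.0006 = 2.25 × 10⁸ Pa = 225 MPa
(b) Safety factor SF = σ_y/σ = 210 / 225 = 0.9333
Final answer: (a) σ = 225 MPa, (b) SF = 0.9333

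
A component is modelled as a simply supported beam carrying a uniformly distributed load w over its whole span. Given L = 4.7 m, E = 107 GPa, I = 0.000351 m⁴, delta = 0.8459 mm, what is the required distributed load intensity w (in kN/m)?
Model: a simply supported beam carrying a uniformly distributed load w over its whole span, so delta = (5·w·L^4) / (384·E·I).
Solve for w: w = (384·delta·E·I) / (5·L^4).
Convert to SI units:
  E = 107 GPa = 1.07 × 10¹¹ Pa
  delta = 0.8459 mm = 0.0008459 m
Substitute:
  w = (384 × 0.0008459 × (1.07 × 10¹¹) × 0.000351) / (5 × 4.7^4)
  w = 5000 N/m
Convert: w = 5000 N/m = 5 kN/m
Final answer: w = 5 kN/m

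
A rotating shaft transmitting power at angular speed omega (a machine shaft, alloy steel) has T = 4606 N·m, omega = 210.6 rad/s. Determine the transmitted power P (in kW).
Model: a rotating shaft transmitting power at angular speed omega, so P = T·omega.
Substitute:
  P = 4606 × 210.6
  P = 970000 W
Convert: P = 970000 W = 970 kW
Final answer: P = 970 kW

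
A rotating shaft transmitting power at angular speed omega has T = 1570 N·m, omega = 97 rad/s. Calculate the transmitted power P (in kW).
Model: a rotating shaft transmitting power at angular speed omega, so P = T·omega.
Substitute:
  P = 1570 × 97
  P = 152300 W
Convert: P = 152300 W = 152.3 kW
Final answer: P = 152.3 kW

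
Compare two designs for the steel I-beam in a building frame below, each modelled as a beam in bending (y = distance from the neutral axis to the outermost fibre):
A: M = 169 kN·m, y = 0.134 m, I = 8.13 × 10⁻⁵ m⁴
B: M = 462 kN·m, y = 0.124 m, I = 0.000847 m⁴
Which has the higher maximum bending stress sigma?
Model: a beam in bending (y = distance from the neutral axis to the outermost fibre), so sigma = (M·y) / I (SI units).
  A: sigma = (169000 × 0.134) / (8.13 × 10⁻⁵) = 2.785 × 10⁸ Pa = 278.5 MPa
  B: sigma = (462000 × 0.124) / 0.000847 = 6.764 × 10⁷ Pa = 67.64 MPa
278.5 MPa > 67.64 MPa, so A is larger.
Final answer: A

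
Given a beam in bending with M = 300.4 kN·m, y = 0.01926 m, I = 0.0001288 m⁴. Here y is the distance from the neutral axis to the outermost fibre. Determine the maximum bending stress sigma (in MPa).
Model: a beam in bending, so sigma = (M·y) / I.
Convert to SI units:
  M = 300.4 kN·m = 300400 N·m
Substitute:
  sigma = (300400 × 0.01926) / 0.0001288
  sigma = 4.492 × 10⁷ Pa
Convert: sigma = 4.492 × 10⁷ Pa = 44.92 MPa
Final answer: sigma = 44.92 MPa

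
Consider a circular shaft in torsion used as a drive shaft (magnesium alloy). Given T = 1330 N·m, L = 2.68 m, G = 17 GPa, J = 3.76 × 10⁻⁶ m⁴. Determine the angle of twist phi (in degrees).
Model: a circular shaft in torsion, so phi = (T·L) / (G·J).
Convert to SI units:
  G = 17 GPa = 1.7 × 10¹⁰ Pa
Substitute:
  phi = (1330 × 2.68) / ((1.7 × 10¹⁰) × (3.76 × 10⁻⁶))
  phi = 0.05576 rad
Convert to degrees: phi = 0.05576 × 180/π = 3.195°
Final answer: phi = 3.195°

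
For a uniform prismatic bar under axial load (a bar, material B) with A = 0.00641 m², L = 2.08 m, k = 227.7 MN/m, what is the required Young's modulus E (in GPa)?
Model: a uniform prismatic bar under axial load, so k = (A·E) / L.
Solve for E: E = (k·L) / A.
Convert to SI units:
  k = 227.7 MN/m = 2.277 × 10⁸ N/m
Substitute:
  E = ((2.277 × 10⁸) × 2.08) / 0.00641
  E = 7.389 × 10¹⁰ Pa
Convert: E = 7.389 × 10¹⁰ Pa = 73.89 GPa
Final answer: E = 73.89 GPa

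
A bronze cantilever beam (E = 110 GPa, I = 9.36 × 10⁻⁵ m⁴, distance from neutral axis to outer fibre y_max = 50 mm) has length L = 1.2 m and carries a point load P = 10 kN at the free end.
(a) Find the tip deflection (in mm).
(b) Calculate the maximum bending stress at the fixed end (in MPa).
(a) Tip deflection of a cantilever with an end point load: δ = P·L^3 / (3·E·I). Convert P = 10 kN = 10000 N, E = 110 GPa = 1.1 × 10¹¹ Pa.
  δ = (10000 × 1.2^3) / (3 × (1.1 × 10¹¹) × (9.36 × 10⁻⁵)) = 0.0005594 m = 0.5594 mm
(b) Maximum bending moment at the fixed end: M = P·L = 10000 × 1.2 = 12000 N·m. Convert y_max = 50 mm = 0.05 m.
  σ = M·y_max / I = (12000 × 0.05) / (9.36 × 10⁻⁵) = 6.41 × 10⁶ Pa = 6.41 MPa
Final answer: (a) δ = 0.5594 mm, (b) σ = 6.41 MPa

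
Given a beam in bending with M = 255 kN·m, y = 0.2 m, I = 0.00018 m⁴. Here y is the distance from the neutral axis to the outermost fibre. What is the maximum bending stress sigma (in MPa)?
Model: a beam in bending, so sigma = (M·y) / I.
Convert to SI units:
  M = 255 kN·m = 255000 N·m
Substitute:
  sigma = (255000 × 0.2) / 0.00018
  sigma = 2.833 × 10⁸ Pa
Convert: sigma = 2.833 × 10⁸ Pa = 283.3 MPa
Final answer: sigma = 283.3 MPa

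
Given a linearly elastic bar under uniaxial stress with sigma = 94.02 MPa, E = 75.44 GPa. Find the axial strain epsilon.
Model: a linearly elastic bar under uniaxial stress, so epsilon = sigma / E.
Convert to SI units:
  sigma = 94.02 MPa = 9.402 × 10⁷ Pa
  E = 75.44 GPa = 7.544 × 10¹⁰ Pa
Substitute:
  epsilon = (9.402 × 10⁷) / (7.544 × 10¹⁰)
  epsilon = 0.001246
Final answer: epsilon = 0.001246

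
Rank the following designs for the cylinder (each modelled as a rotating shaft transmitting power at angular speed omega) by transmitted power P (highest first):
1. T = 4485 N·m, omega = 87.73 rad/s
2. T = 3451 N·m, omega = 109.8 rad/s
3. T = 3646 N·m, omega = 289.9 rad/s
Model: a rotating shaft transmitting power at angular speed omega, so P = T·omega (SI units).
  Case 1: P = 4485 × 87.73 = 393500 W = 393.5 kW
  Case 2: P = 3451 × 109.8 = 378900 W = 378.9 kW
  Case 3: P = 3646 × 289.9 = 1.057 × 10⁶ W = 1057 kW
Ordering: 1057 kW (case 3) > 393.5 kW (case 1) > 378.9 kW (case 2)
Final answer: 3, 1, 2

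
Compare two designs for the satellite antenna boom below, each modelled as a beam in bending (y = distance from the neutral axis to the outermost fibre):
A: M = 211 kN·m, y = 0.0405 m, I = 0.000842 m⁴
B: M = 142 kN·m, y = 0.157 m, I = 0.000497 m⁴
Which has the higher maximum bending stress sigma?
Model: a beam in bending (y = distance from the neutral axis to the outermost fibre), so sigma = (M·y) / I (SI units).
  A: sigma = (211000 × 0.0405) / 0.000842 = 1.015 × 10⁷ Pa = 10.15 MPa
  B: sigma = (142000 × 0.157) / 0.000497 = 4.486 × 10⁷ Pa = 44.86 MPa
44.86 MPa > 10.15 MPa, so B is larger.
Final answer: B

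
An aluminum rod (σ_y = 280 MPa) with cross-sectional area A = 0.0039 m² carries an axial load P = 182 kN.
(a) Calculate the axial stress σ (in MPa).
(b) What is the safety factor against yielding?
(a) Axial stress σ = P/A. Convert P = 182 kN = 182000 N.
  σ = 182000 / 0.0039 = 4.667 × 10⁷ Pa = 46.67 MPa
(b) Safety factor SF = σ_y/σ = 280 / 46.67 = 6
Final answer: (a) σ = 46.67 MPa, (b) SF = 6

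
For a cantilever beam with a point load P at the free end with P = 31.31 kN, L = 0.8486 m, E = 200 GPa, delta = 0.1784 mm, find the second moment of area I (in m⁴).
Model: a cantilever beam with a point load P at the free end, so delta = (P·L^3) / (3·E·I).
Solve for I: I = (P·L^3) / (3·delta·E).
Convert to SI units:
  P = 31.31 kN = 31310 N
  E = 200 GPa = 2 × 10¹¹ Pa
  delta = 0.1784 mm = 0.0001784 m
Substitute:
  I = (31310 × 0.8486^3) / (3 × 0.0001784 × (2 × 10¹¹))
  I = 0.0001787 m⁴
Final answer: I = 0.0001787 m⁴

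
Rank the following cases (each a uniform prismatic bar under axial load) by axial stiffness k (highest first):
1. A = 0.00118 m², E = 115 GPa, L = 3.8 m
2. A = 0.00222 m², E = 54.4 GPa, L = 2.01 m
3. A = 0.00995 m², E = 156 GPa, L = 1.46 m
Model: a uniform prismatic bar under axial load, so k = (A·E) / L (SI units).
  Case 1: k = (0.00118 × (1.15 × 10¹¹)) / 3.8 = 3.571 × 10⁷ N/m = 35.71 MN/m
  Case 2: k = (0.00222 × (5.44 × 10¹⁰)) / 2.01 = 6.008 × 10⁷ N/m = 60.08 MN/m
  Case 3: k = (0.00995 × (1.56 × 10¹¹)) / 1.46 = 1.063 × 10⁹ N/m = 1063 MN/m
Ordering: 1063 MN/m (case 3) > 60.08 MN/m (case 2) > 35.71 MN/m (case 1)
Final answer: 3, 2, 1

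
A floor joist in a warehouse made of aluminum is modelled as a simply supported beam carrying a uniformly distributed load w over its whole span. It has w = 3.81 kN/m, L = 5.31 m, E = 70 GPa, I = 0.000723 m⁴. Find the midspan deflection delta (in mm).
Model: a simply supported beam carrying a uniformly distributed load w over its whole span, so delta = (5·w·L^4) / (384·E·I).
Convert to SI units:
  w = 3.81 kN/m = 3810 N/m
  E = 70 GPa = 7 × 10¹⁰ Pa
Substitute:
  delta = (5 × 3810 × 5.31^4) / (384 × (7 × 10¹⁰) × 0.000723)
  delta = 0.0007793 m
Convert: delta = 0.0007793 m = 0.7793 mm
Final answer: delta = 0.7793 mm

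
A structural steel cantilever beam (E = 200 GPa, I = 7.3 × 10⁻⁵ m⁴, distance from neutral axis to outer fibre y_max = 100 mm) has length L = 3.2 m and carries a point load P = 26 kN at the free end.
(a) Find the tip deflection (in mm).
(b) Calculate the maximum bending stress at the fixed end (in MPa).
(a) Tip deflection of a cantilever with an end point load: δ = P·L^3 / (3·E·I). Convert P = 26 kN = 26000 N, E = 200 GPa = 2 × 10¹¹ Pa.
  δ = (26000 × 3.2^3) / (3 × (2 × 10¹¹) × (7.3 × 10⁻⁵)) = 0.01945 m = 19.45 mm
(b) Maximum bending moment at the fixed end: M = P·L = 26000 × 3.2 = 83200 N·m. Convert y_max = 100 mm = 0.1 m.
  σ = M·y_max / I = (83200 × 0.1) / (7.3 × 10⁻⁵) = 1.14 × 10⁸ Pa = 114 MPa
Final answer: (a) δ = 19.45 mm, (b) σ = 114 MPa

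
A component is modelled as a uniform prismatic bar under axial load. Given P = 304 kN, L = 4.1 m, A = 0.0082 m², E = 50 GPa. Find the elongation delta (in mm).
Model: a uniform prismatic bar under axial load, so delta = (P·L) / (A·E).
Convert to SI units:
  P = 304 kN = 304000 N
  E = 50 GPa = 5 × 10¹⁰ Pa
Substitute:
  delta = (304000 × 4.1) / (0.0082 × (5 × 10¹⁰))
  delta = 0.00304 m
Convert: delta = 0.00304 m = 3.04 mm
Final answer: delta = 3.04 mm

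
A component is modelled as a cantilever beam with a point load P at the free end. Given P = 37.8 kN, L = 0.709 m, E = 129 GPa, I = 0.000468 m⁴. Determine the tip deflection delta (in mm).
Model: a cantilever beam with a point load P at the free end, so delta = (P·L^3) / (3·E·I).
Convert to SI units:
  P = 37.8 kN = 37800 N
  E = 129 GPa = 1.29 × 10¹¹ Pa
Substitute:
  delta = (37800 × 0.709^3) / (3 × (1.29 × 10¹¹) × 0.000468)
  delta = 7.438 × 10⁻⁵ m
Convert: delta = 7.438 × 10⁻⁵ m = 0.07438 mm
Final answer: delta = 0.07438 mm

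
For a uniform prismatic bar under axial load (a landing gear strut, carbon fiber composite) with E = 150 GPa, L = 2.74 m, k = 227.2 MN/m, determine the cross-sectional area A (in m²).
Model: a uniform prismatic bar under axial load, so k = (A·E) / L.
Solve for A: A = (k·L) / E.
Convert to SI units:
  E = 150 GPa = 1.5 × 10¹¹ Pa
  k = 227.2 MN/m = 2.272 × 10⁸ N/m
Substitute:
  A = ((2.272 × 10⁸) × 2.74) / (1.5 × 10¹¹)
  A = 0.00415 m²
Final answer: A = 0.00415 m²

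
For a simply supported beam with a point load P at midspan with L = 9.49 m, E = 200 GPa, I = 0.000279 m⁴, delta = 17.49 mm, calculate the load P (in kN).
Model: a simply supported beam with a point load P at midspan, so delta = (P·L^3) / (48·E·I).
Solve for P: P = (48·delta·E·I) / L^3.
Convert to SI units:
  E = 200 GPa = 2 × 10¹¹ Pa
  delta = 17.49 mm = 0.01749 m
Substitute:
  P = (48 × 0.01749 × (2 × 10¹¹) × 0.000279) / 9.49^3
  P = 54810 N
Convert: P = 54810 N = 54.81 kN
Final answer: P = 54.81 kN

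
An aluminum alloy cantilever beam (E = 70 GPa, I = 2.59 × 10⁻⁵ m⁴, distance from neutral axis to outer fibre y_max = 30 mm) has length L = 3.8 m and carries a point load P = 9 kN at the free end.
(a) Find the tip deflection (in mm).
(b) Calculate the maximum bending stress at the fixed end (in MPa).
(a) Tip deflection of a cantilever with an end point load: δ = P·L^3 / (3·E·I). Convert P = 9 kN = 9000 N, E = 70 GPa = 7 × 10¹⁰ Pa.
  δ = (9000 × 3.8^3) / (3 × (7 × 10¹⁰) × (2.59 × 10⁻⁵)) = 0.0908 m = 90.8 mm
(b) Maximum bending moment at the fixed end: M = P·L = 9000 × 3.8 = 34200 N·m. Convert y_max = 30 mm = 0.03 m.
  σ = M·y_max / I = (34200 × 0.03) / (2.59 × 10⁻⁵) = 3.961 × 10⁷ Pa = 39.61 MPa
Final answer: (a) δ = 90.8 mm, (b) σ = 39.61 MPa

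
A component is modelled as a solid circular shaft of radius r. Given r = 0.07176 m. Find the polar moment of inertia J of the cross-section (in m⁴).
Model: a solid circular shaft of radius r, so J = (π·r^4) / 2.
Substitute:
  J = (π × 0.07176^4) / 2
  J = 4.165 × 10⁻⁵ m⁴
Final answer: J = 4.165 × 10⁻⁵ m⁴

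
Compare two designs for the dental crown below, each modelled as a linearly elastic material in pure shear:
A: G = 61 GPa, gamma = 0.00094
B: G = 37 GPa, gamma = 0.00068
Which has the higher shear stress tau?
Model: a linearly elastic material in pure shear, so tau = G·gamma (SI units).
  A: tau = (6.1 × 10¹⁰) × 0.00094 = 5.734 × 10⁷ Pa = 57.34 MPa
  B: tau = (3.7 × 10¹⁰) × 0.00068 = 2.516 × 10⁷ Pa = 25.16 MPa
57.34 MPa > 25.16 MPa, so A is larger.
Final answer: A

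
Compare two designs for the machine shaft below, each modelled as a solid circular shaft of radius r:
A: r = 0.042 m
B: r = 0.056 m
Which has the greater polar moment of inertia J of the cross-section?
Model: a solid circular shaft of radius r, so J = (π·r^4) / 2 (SI units).
  A: J = (π × 0.042^4) / 2 = 4.888 × 10⁻⁶ m⁴
  B: J = (π × 0.056^4) / 2 = 1.545 × 10⁻⁵ m⁴
1.545 × 10⁻⁵ m⁴ > 4.888 × 10⁻⁶ m⁴, so B is larger.
Final answer: B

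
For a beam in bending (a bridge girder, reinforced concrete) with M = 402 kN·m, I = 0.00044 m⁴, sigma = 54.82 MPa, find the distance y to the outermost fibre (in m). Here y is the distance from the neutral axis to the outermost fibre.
Model: a beam in bending, so sigma = (M·y) / I.
Solve for y: y = (sigma·I) / M.
Convert to SI units:
  M = 402 kN·m = 402000 N·m
  sigma = 54.82 MPa = 5.482 × 10⁷ Pa
Substitute:
  y = ((5.482 × 10⁷) × 0.00044) / 402000
  y = 0.06 m
Final answer: y = 0.06 m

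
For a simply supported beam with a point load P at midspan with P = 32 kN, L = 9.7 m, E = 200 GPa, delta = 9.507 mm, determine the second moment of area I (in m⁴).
Model: a simply supported beam with a point load P at midspan, so delta = (P·L^3) / (48·E·I).
Solve for I: I = (P·L^3) / (48·delta·E).
Convert to SI units:
  P = 32 kN = 32000 N
  E = 200 GPa = 2 × 10¹¹ Pa
  delta = 9.507 mm = 0.009507 m
Substitute:
  I = (32000 × 9.7^3) / (48 × 0.009507 × (2 × 10¹¹))
  I = 0.00032 m⁴
Final answer: I = 0.00032 m⁴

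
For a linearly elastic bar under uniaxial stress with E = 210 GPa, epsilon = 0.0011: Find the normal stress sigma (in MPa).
Model: a linearly elastic bar under uniaxial stress, so sigma = E·epsilon.
Convert to SI units:
  E = 210 GPa = 2.1 × 10¹¹ Pa
Substitute:
  sigma = (2.1 × 10¹¹) × 0.0011
  sigma = 2.31 × 10⁸ Pa
Convert: sigma = 2.31 × 10⁸ Pa = 231 MPa
Final answer: sigma = 231 MPa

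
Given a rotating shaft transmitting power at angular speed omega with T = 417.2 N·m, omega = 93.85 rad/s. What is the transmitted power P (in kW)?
Model: a rotating shaft transmitting power at angular speed omega, so P = T·omega.
Substitute:
  P = 417.2 × 93.85
  P = 39150 W
Convert: P = 39150 W = 39.15 kW
Final answer: P = 39.15 kW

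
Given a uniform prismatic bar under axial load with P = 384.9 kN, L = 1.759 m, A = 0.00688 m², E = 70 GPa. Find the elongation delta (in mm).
Model: a uniform prismatic bar under axial load, so delta = (P·L) / (A·E).
Convert to SI units:
  P = 384.9 kN = 384900 N
  E = 70 GPa = 7 × 10¹⁰ Pa
Substitute:
  delta = (384900 × 1.759) / (0.00688 × (7 × 10¹⁰))
  delta = 0.001406 m
Convert: delta = 0.001406 m = 1.406 mm
Final answer: delta = 1.406 mm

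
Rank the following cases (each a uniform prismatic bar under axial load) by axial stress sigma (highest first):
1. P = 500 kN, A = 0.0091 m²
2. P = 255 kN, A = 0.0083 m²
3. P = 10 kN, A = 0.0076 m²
Model: a uniform prismatic bar under axial load, so sigma = P / A (SI units).
  Case 1: sigma = 500000 / 0.0091 = 5.495 × 10⁷ Pa = 54.95 MPa
  Case 2: sigma = 255000 / 0.0083 = 3.072 × 10⁷ Pa = 30.72 MPa
  Case 3: sigma = 10000 / 0.0076 = 1.316 × 10⁶ Pa = 1.316 MPa
Ordering: 54.95 MPa (case 1) > 30.72 MPa (case 2) > 1.316 MPa (case 3)
Final answer: 1, 2, 3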